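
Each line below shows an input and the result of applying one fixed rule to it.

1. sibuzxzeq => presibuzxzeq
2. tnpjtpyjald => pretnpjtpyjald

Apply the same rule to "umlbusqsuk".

The transformation: prepend "pre".
Doing the same to "umlbusqsuk": "preumlbusqsuk".

preumlbusqsuk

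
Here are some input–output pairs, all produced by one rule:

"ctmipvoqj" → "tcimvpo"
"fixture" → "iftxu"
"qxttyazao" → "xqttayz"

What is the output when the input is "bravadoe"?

The transformation: delete the last 2 characters, then swap each adjacent pair of characters (1↔2, 3↔4, ...).
For "bravadoe", step one produces "bravad"; step two turns that into "rbvada".

rbvada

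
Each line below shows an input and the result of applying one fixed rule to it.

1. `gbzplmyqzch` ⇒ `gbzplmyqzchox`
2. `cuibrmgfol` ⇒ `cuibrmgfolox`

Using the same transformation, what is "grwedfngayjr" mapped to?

The transformation: append "ox".
So "grwedfngayjr" becomes "grwedfngayjrox".

grwedfngayjrox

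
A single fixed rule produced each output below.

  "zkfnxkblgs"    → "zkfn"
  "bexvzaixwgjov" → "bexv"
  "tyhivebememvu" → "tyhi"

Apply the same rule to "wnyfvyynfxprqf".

The rule is to keep only the first 4 characters.
For "wnyfvyynfxprqf" the result is "wnyf".

wnyf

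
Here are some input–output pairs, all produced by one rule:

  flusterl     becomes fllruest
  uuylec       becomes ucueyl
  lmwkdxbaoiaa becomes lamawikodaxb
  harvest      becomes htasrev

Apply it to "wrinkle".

Each output is the input with this applied: take characters alternately from the front and the back (1st, last, 2nd, 2nd-last, ...).
For "wrinkle" the result is "werlikn".

werlikn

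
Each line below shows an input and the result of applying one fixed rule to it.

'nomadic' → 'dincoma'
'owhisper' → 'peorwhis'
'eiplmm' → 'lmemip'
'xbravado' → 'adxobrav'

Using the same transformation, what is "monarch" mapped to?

rcmhona

The transformation: swap the first and last characters, then move the last 3 characters to the front (rotate right by 3).
For "monarch", step one produces "honarcm"; step two turns that into "rcmhona".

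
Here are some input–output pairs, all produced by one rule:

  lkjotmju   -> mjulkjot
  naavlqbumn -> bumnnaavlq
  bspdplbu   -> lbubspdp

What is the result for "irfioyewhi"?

The rule is to swap the front and back halves of the string, then move the first character to the end.
For "irfioyewhi", step one produces "yewhiirfio"; step two turns that into "ewhiirfioy".

ewhiirfioy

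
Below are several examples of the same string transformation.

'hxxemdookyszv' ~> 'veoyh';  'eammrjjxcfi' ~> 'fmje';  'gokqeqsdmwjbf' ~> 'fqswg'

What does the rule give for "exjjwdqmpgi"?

The pattern: keep one character in every 3, starting at position 1 (positions 1st, 4th, 7th, ...), then swap the first and last characters.
So "exjjwdqmpgi" becomes "gjqe".
(Check on "hxxemdookyszv": → "heoyv" → "veoyh" ✓)

gjqe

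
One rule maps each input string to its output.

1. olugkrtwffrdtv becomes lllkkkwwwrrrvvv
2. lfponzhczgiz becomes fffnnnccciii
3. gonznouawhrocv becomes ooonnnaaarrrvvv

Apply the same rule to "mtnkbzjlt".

tttbbblll

The pattern: keep one character in every 3, starting at position 2 (positions 2nd, 5th, 8th, ...), then repeat every character 3 times.
Applying both steps to "mtnkbzjlt": "tbl", then "tttbbblll".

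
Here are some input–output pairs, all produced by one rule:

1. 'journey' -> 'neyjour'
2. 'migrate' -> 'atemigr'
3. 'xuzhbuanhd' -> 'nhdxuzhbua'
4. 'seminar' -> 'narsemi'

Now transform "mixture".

Each output is the input with this applied: move the last 3 characters to the front (rotate right by 3).
On "mixture" that produces "uremixt".

uremixt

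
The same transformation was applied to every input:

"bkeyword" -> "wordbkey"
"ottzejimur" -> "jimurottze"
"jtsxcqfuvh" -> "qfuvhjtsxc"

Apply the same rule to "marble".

In each case the input is transformed by: swap the front and back halves of the string.
For "marble" the result is "blemar".

blemar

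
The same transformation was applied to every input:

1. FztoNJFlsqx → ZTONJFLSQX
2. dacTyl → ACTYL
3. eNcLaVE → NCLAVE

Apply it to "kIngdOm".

The transformation: delete the first character, then convert every letter to uppercase.
"kIngdOm" → "INGDOM".

INGDOM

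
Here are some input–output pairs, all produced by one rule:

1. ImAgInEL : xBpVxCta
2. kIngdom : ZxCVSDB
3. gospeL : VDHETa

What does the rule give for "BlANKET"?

qApczti

The transformation: shift every letter 11 places backward in the alphabet (wrapping around), then flip the case of every letter.
"BlANKET" → "qApczti".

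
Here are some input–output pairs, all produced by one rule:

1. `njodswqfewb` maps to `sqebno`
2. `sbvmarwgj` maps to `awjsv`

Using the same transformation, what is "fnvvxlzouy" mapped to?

The rule is to keep every other character starting from the first (positions 1st, 3rd, 5th, ...), then move the first 2 characters to the end (rotate left by 2).
"fnvvxlzouy" → "fvxzu" → "xzufv".

xzufv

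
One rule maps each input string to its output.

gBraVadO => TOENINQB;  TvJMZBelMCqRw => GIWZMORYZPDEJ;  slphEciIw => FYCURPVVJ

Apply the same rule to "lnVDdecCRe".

YAIQQRPPER

What's happening: shift every letter 13 places forward in the alphabet (wrapping around) — i.e. ROT13, then convert every letter to uppercase.
"lnVDdecCRe" → "yaIQqrpPEr" → "YAIQQRPPER".
(Check on "TvJMZBelMCqRw": → "GiWZMOryZPdEj" → "GIWZMORYZPDEJ" ✓)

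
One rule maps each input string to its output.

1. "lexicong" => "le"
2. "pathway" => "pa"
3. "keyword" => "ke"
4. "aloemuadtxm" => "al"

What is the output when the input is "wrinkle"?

The transformation: keep only the first 2 characters.
Applying that to "wrinkle" gives "wr".

wr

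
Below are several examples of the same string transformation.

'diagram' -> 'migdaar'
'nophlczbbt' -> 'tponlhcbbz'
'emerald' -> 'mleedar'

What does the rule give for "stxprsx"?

The rule is to sort the characters into reverse alphabetical order, then move the first character to the end.
"stxprsx" → "xxtssrp" → "xtssrpx".

xtssrpx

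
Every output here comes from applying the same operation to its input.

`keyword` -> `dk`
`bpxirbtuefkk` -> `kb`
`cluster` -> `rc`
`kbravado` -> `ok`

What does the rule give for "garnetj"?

jg

The transformation: move the last character to the front, then keep only the first 2 characters.
Working it through for "garnetj": intermediate "jgarnet", final "jg".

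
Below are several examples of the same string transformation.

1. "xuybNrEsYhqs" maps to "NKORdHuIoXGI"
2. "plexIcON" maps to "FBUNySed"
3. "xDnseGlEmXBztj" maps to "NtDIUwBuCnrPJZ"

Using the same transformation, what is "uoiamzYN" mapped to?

KEYQCPod

In each case the input is transformed by: shift every letter 10 places backward in the alphabet (wrapping around), then flip the case of every letter.
Applying both steps to "uoiamzYN": "keyqcpOD", then "KEYQCPod".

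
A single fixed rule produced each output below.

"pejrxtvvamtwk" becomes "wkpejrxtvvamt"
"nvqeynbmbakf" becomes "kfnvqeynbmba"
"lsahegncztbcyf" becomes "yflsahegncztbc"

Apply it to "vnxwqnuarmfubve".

Looking at the pairs, the operation is to move the last 2 characters to the front (rotate right by 2).
For "vnxwqnuarmfubve" the result is "vevnxwqnuarmfub".

vevnxwqnuarmfub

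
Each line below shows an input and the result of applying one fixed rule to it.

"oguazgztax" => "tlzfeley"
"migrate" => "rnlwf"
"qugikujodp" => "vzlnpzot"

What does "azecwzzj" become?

fejhbe

Rule — shift every letter 5 places forward in the alphabet (wrapping around), then delete the last 2 characters.
On "azecwzzj": the first step gives "fejhbeeo", and the second then gives "fejhbe".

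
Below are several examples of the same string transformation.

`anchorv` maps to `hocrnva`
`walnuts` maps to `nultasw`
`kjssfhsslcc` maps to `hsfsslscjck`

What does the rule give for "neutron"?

In each case the input is transformed by: take characters alternately from the front and the back (1st, last, 2nd, 2nd-last, ...), then reverse the string.
So "neutron" becomes "truoenn".

truoenn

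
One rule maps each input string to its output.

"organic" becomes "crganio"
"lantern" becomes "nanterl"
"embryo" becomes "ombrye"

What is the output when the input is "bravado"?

What's happening: swap the first and last characters.
So "bravado" becomes "oravadb".

oravadb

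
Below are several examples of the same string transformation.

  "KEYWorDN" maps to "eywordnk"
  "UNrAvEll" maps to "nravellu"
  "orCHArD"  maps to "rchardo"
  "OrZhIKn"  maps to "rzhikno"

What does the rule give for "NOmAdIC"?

In each case the input is transformed by: move the first character to the end, then convert every letter to lowercase.
Working it through for "NOmAdIC": intermediate "OmAdICN", final "omadicn".

omadicn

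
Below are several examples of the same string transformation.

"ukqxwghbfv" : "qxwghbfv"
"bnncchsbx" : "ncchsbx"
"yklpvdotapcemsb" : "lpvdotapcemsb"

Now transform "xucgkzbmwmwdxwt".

Looking at the pairs, the operation is to delete the first 2 characters.
So "xucgkzbmwmwdxwt" becomes "cgkzbmwmwdxwt".

cgkzbmwmwdxwt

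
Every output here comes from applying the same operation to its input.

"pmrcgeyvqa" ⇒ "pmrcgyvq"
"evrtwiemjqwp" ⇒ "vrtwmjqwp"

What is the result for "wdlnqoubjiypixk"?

In each case the input is transformed by: remove every vowel.
Doing the same to "wdlnqoubjiypixk": "wdlnqbjypxk".

wdlnqbjypxk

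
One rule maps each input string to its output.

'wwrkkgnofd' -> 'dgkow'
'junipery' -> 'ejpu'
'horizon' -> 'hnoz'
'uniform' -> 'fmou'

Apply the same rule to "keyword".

The rule is to sort the characters into alphabetical order, then keep every other character starting from the first (positions 1st, 3rd, 5th, ...).
Working it through for "keyword": intermediate "dekorwy", final "dkry".
(Check on "wwrkkgnofd": → "dfgkknorww" → "dgkow" ✓)

dkry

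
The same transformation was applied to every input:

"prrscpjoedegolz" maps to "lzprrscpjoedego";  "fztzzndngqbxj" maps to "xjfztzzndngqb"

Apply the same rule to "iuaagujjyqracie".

ieiuaagujjyqrac

What's happening: move the last 2 characters to the front (rotate right by 2).
Applying that to "iuaagujjyqracie" gives "ieiuaagujjyqrac".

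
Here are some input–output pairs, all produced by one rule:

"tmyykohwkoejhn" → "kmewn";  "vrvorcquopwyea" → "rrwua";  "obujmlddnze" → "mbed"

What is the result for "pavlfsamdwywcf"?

faymf

In each case the input is transformed by: keep one character in every 3, starting at position 2 (positions 2nd, 5th, 8th, ...), then swap each adjacent pair of characters (1↔2, 3↔4, ...).
Applying both steps to "pavlfsamdwywcf": "afmyf", then "faymf".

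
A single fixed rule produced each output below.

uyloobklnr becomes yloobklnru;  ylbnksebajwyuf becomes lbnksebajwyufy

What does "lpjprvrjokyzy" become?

Rule — move the first character to the end.
For "lpjprvrjokyzy" the result is "pjprvrjokyzyl".

pjprvrjokyzyl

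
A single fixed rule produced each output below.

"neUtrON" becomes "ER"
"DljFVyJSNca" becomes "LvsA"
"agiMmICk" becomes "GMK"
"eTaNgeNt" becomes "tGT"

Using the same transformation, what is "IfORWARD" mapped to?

Fwd

Looking at the pairs, the operation is to flip the case of every letter, then keep one character in every 3, starting at position 2 (positions 2nd, 5th, 8th, ...).
Working it through for "IfORWARD": intermediate "iForward", final "Fwd".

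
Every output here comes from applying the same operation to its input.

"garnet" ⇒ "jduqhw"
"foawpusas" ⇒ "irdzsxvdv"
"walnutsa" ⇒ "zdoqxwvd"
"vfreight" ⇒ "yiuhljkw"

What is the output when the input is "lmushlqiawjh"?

opxvkotldzmk

In each case the input is transformed by: shift every letter 3 places forward in the alphabet (wrapping around).
So "lmushlqiawjh" becomes "opxvkotldzmk".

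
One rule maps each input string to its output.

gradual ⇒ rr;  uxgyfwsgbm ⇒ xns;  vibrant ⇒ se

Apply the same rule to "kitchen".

kv

Rule — shift every letter 9 places backward in the alphabet (wrapping around), then keep one character in every 3, starting at position 3 (positions 3rd, 6th, 9th, ...).
Working it through for "kitchen": intermediate "bzktyve", final "kv".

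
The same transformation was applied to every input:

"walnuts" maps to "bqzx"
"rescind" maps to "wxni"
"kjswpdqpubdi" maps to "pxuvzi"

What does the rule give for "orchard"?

Looking at the pairs, the operation is to keep every other character starting from the first (positions 1st, 3rd, 5th, ...), then shift every letter 5 places forward in the alphabet (wrapping around).
For "orchard", step one produces "ocad"; step two turns that into "thfi".

thfi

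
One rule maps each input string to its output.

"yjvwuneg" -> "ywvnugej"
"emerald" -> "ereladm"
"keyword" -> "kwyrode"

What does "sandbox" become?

sdnobxa

The rule is to swap each adjacent pair of characters (1↔2, 3↔4, ...), then move the first character to the end.
Starting from "sandbox": after the first operation, "asdnobx"; after the second, "sdnobxa".
(Check on "yjvwuneg": → "jywvnuge" → "ywvnugej" ✓)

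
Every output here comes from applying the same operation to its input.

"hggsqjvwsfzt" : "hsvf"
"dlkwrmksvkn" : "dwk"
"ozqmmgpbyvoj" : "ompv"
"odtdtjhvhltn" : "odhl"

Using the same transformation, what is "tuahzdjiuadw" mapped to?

thja

The rule is to delete the last 2 characters, then keep one character in every 3, starting at position 1 (positions 1st, 4th, 7th, ...).
Working it through for "tuahzdjiuadw": intermediate "tuahzdjiua", final "thja".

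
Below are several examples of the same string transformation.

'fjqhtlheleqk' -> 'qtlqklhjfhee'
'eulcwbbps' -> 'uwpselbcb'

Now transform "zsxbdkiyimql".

The transformation: sort the characters into reverse alphabetical order, then swap each adjacent pair of characters (1↔2, 3↔4, ...).
For "zsxbdkiyimql" the result is "yzsxmqkliibd".
(Check on "fjqhtlheleqk": → "tqqllkjhhfee" → "qtlqklhjfhee" ✓)

yzsxmqkliibd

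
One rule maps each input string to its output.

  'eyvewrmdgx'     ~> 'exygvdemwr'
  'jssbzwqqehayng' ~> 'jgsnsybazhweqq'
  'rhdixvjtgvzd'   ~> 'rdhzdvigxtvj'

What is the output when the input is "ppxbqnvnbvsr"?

prpsxvbbqnnv

The rule is to take characters alternately from the front and the back (1st, last, 2nd, 2nd-last, ...).
For "ppxbqnvnbvsr" the result is "prpsxvbbqnnv".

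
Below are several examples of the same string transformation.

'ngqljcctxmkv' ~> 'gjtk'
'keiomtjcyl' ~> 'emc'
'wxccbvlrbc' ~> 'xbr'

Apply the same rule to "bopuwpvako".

In each case the input is transformed by: keep one character in every 3, starting at position 2 (positions 2nd, 5th, 8th, ...).
On "bopuwpvako" that produces "owa".

owa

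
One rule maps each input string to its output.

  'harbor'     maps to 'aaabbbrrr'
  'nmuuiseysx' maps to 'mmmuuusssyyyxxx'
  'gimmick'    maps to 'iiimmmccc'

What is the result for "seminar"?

eeeiiiaaa

The pattern: keep every other character starting from the second (positions 2nd, 4th, 6th, ...), then repeat every character 3 times.
Starting from "seminar": after the first operation, "eia"; after the second, "eeeiiiaaa".
(Check on "nmuuiseysx": → "musyx" → "mmmuuusssyyyxxx" ✓)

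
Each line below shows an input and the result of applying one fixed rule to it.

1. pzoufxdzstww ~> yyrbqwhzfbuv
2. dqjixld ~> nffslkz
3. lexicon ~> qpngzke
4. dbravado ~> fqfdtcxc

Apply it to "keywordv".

The pattern: move the last 2 characters to the front (rotate right by 2), then shift every letter 2 places forward in the alphabet (wrapping around).
Working it through for "keywordv": intermediate "dvkeywor", final "fxmgayqt".

fxmgayqt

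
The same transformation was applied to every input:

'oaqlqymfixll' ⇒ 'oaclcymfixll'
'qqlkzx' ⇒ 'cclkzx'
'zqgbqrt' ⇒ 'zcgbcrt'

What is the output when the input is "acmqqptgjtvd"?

acmccptgjtvd

The rule is to replace every "q" with "c".
So "acmqqptgjtvd" becomes "acmccptgjtvd".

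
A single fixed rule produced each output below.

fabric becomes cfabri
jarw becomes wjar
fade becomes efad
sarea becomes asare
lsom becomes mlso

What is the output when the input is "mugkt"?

tmugk

Looking at the pairs, the operation is to move the last character to the front.
Applying that to "mugkt" gives "tmugk".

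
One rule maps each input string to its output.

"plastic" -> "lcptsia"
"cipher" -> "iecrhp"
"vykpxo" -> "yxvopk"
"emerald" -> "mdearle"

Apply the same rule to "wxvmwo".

xwwomv

The pattern: swap each adjacent pair of characters (1↔2, 3↔4, ...), then take characters alternately from the front and the back (1st, last, 2nd, 2nd-last, ...).
Working it through for "wxvmwo": intermediate "xwmvow", final "xwwomv".
(Check on "vykpxo": → "yvpkox" → "yxvopk" ✓)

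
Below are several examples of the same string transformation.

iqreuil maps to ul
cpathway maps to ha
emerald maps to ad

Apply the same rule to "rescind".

What's happening: keep every other character starting from the first (positions 1st, 3rd, 5th, ...), then delete the first 2 characters.
For "rescind", step one produces "rsid"; step two turns that into "id".

id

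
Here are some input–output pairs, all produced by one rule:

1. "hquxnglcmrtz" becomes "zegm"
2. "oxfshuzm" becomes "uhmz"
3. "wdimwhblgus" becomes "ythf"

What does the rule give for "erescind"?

pvaq

Each output is the input with this applied: shift every letter 13 places forward in the alphabet (wrapping around) — i.e. ROT13, then keep only the last 4 characters.
On "erescind": the first step gives "rerfpvaq", and the second then gives "pvaq".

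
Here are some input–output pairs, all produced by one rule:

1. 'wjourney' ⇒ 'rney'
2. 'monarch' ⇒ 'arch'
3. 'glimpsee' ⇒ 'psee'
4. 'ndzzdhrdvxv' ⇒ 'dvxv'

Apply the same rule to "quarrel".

rrel

The transformation: keep only the last 4 characters.
So "quarrel" becomes "rrel".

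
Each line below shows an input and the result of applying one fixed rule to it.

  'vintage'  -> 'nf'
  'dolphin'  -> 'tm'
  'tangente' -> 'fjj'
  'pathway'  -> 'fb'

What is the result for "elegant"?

The rule is to keep one character in every 3, starting at position 2 (positions 2nd, 5th, 8th, ...), then shift every letter 5 places forward in the alphabet (wrapping around).
"elegant" → "la" → "qf".
(Check on "dolphin": → "oh" → "tm" ✓)

qf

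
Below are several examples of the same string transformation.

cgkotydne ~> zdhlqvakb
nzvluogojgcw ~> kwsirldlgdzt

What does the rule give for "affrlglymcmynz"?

xccoidivjzjvkw

Looking at the pairs, the operation is to shift every letter 3 places backward in the alphabet (wrapping around).
Applying that to "affrlglymcmynz" gives "xccoidivjzjvkw".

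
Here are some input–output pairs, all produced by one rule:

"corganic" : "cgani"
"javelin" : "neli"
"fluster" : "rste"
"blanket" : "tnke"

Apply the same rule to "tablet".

Looking at the pairs, the operation is to delete the first 3 characters, then move the last character to the front.
For "tablet", step one produces "let"; step two turns that into "tle".

tle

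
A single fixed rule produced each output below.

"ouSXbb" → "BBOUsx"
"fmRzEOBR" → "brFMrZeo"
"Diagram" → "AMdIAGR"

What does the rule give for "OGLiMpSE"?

seoglImP

The rule is to flip the case of every letter, then move the last 2 characters to the front (rotate right by 2).
Applying both steps to "OGLiMpSE": "oglImPse", then "seoglImP".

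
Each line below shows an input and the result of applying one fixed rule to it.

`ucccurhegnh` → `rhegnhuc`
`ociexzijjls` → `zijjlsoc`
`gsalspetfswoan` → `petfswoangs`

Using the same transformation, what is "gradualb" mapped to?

Rule — move the first 2 characters to the end (rotate left by 2), then delete the first 3 characters.
"gradualb" → "adualbgr" → "albgr".
(Check on "gsalspetfswoan": → "alspetfswoangs" → "petfswoangs" ✓)

albgr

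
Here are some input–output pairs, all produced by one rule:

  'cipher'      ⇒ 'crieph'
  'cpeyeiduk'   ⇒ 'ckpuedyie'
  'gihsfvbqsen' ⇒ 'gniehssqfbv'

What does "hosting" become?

hgonsit

Rule — take characters alternately from the front and the back (1st, last, 2nd, 2nd-last, ...).
Doing the same to "hosting": "hgonsit".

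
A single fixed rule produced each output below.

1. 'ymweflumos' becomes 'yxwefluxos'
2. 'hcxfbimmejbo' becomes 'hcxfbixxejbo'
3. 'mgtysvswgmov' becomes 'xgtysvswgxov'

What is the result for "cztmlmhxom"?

The transformation: replace every "m" with "x".
"cztmlmhxom" → "cztxlxhxox".

cztxlxhxox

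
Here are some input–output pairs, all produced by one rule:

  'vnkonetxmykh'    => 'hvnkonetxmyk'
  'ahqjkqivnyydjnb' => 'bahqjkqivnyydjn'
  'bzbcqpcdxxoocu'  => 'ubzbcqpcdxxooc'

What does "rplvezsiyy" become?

yrplvezsiy

The transformation: move the last character to the front.
Applying that to "rplvezsiyy" gives "yrplvezsiy".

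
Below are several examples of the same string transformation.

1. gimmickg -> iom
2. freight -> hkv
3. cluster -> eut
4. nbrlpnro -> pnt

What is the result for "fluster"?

Looking at the pairs, the operation is to shift every letter 2 places forward in the alphabet (wrapping around), then keep one character in every 3, starting at position 1 (positions 1st, 4th, 7th, ...).
Doing the same to "fluster": "hut".

hut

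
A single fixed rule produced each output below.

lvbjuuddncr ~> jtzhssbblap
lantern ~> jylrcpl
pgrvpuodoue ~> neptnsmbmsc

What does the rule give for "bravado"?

zpytybm

The pattern: shift every letter 2 places backward in the alphabet (wrapping around).
On "bravado" that produces "zpytybm".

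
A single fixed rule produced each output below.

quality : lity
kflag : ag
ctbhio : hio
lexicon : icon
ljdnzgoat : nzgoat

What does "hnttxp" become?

Rule — delete the first 3 characters.
So "hnttxp" becomes "txp".

txp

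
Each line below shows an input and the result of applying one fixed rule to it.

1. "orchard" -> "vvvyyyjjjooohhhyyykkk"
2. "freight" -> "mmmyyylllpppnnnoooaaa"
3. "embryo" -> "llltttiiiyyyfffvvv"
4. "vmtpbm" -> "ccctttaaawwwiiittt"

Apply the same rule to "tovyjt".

The pattern: repeat every character 3 times, then shift every letter 7 places forward in the alphabet (wrapping around).
Starting from "tovyjt": after the first operation, "tttooovvvyyyjjjttt"; after the second, "aaavvvcccfffqqqaaa".

aaavvvcccfffqqqaaa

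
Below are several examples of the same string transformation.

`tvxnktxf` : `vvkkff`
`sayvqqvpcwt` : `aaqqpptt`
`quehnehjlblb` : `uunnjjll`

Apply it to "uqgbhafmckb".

The rule is to keep one character in every 3, starting at position 2 (positions 2nd, 5th, 8th, ...), then double every character.
Applying both steps to "uqgbhafmckb": "qhmb", then "qqhhmmbb".

qqhhmmbb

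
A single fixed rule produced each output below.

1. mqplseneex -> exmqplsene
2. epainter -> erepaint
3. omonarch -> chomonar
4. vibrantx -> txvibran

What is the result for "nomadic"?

icnomad

In each case the input is transformed by: move the last 2 characters to the front (rotate right by 2).
Doing the same to "nomadic": "icnomad".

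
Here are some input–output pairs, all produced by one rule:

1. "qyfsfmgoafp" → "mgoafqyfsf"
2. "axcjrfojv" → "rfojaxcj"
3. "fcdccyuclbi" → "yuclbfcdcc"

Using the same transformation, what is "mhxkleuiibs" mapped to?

euiibmhxkl

What's happening: delete the last character, then swap the front and back halves of the string.
On "mhxkleuiibs": the first step gives "mhxkleuiib", and the second then gives "euiibmhxkl".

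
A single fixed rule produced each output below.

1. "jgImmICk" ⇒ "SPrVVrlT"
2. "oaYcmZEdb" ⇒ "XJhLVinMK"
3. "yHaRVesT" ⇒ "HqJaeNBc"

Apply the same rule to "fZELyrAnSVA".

Rule — flip the case of every letter, then shift every letter 9 places forward in the alphabet (wrapping around).
Applying both steps to "fZELyrAnSVA": "FzelYRaNsva", then "OinuHAjWbej".

OinuHAjWbej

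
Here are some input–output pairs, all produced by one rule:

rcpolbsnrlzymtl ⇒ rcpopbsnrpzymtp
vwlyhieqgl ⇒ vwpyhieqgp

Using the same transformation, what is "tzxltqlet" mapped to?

Looking at the pairs, the operation is to replace every "l" with "p".
On "tzxltqlet" that produces "tzxptqpet".

tzxptqpet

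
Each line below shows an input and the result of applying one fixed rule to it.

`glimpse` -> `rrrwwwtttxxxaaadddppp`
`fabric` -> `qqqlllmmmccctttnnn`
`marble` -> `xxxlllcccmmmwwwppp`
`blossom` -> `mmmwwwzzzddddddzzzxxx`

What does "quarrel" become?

bbbffflllccccccpppwww

The pattern: shift every letter 11 places forward in the alphabet (wrapping around), then repeat every character 3 times.
On "quarrel": the first step gives "bflccpw", and the second then gives "bbbffflllccccccpppwww".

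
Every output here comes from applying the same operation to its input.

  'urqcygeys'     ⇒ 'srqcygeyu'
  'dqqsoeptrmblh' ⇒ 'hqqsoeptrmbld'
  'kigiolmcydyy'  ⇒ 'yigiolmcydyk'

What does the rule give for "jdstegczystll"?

ldstegczystlj

Rule — swap the first and last characters.
So "jdstegczystll" becomes "ldstegczystlj".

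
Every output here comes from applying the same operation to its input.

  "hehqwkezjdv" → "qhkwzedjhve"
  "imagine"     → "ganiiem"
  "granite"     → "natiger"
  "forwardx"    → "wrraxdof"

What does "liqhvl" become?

In each case the input is transformed by: move the first 2 characters to the end (rotate left by 2), then swap each adjacent pair of characters (1↔2, 3↔4, ...).
Applying both steps to "liqhvl": "qhvlli", then "hqlvil".

hqlvil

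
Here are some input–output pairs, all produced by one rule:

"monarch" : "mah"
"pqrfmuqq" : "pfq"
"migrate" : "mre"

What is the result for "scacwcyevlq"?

The rule is to keep one character in every 3, starting at position 1 (positions 1st, 4th, 7th, ...).
Doing the same to "scacwcyevlq": "scyl".

scyl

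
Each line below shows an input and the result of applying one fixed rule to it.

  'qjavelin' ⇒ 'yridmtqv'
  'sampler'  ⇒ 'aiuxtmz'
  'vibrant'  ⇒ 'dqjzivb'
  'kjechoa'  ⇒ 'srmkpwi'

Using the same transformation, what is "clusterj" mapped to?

Each output is the input with this applied: shift every letter 8 places forward in the alphabet (wrapping around).
Applying that to "clusterj" gives "ktcabmzr".

ktcabmzr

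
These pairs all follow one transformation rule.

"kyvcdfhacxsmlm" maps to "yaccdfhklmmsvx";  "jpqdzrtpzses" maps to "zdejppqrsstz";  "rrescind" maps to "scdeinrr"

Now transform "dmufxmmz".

zdfmmmux

In each case the input is transformed by: sort the characters into alphabetical order, then move the last character to the front.
Working it through for "dmufxmmz": intermediate "dfmmmuxz", final "zdfmmmux".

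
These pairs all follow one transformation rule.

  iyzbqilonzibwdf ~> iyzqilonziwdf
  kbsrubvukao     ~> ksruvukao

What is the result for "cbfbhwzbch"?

What's happening: remove every "b".
Applying that to "cbfbhwzbch" gives "cfhwzch".

cfhwzch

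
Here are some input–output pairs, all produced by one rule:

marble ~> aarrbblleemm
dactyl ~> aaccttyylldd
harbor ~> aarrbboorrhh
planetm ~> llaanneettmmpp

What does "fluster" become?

Rule — move the first character to the end, then double every character.
So "fluster" becomes "lluusstteerrff".

lluusstteerrff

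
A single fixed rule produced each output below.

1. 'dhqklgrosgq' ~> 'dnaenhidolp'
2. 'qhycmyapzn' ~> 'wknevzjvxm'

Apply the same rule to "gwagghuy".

rvdtxdde

The transformation: move the last 2 characters to the front (rotate right by 2), then shift every letter 3 places backward in the alphabet (wrapping around).
On "gwagghuy": the first step gives "uygwaggh", and the second then gives "rvdtxdde".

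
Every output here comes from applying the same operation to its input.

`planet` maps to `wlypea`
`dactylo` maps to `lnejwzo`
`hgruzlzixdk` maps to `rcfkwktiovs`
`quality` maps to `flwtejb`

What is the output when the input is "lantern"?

lyepcyw

What's happening: move the first character to the end, then shift every letter 11 places forward in the alphabet (wrapping around).
Starting from "lantern": after the first operation, "anternl"; after the second, "lyepcyw".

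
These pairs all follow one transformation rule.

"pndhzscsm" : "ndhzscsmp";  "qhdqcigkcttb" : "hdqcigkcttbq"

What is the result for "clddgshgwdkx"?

lddgshgwdkxc

The pattern: move the first character to the end.
So "clddgshgwdkx" becomes "lddgshgwdkxc".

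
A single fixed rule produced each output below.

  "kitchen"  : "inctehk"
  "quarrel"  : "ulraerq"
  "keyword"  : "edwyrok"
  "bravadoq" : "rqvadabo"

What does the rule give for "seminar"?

erimans

Looking at the pairs, the operation is to swap the first and last characters, then swap each adjacent pair of characters (1↔2, 3↔4, ...).
Working it through for "seminar": intermediate "reminas", final "erimans".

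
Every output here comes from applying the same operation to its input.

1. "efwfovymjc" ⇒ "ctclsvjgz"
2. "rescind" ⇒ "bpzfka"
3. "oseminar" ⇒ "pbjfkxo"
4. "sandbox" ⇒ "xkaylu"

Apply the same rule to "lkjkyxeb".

hghvuby

The transformation: delete the first character, then shift every letter 3 places backward in the alphabet (wrapping around).
For "lkjkyxeb", step one produces "kjkyxeb"; step two turns that into "hghvuby".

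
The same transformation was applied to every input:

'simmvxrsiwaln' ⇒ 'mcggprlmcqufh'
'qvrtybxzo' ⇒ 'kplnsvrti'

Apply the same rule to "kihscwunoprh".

The pattern: shift every letter 6 places backward in the alphabet (wrapping around).
Doing the same to "kihscwunoprh": "ecbmwqohijlb".

ecbmwqohijlb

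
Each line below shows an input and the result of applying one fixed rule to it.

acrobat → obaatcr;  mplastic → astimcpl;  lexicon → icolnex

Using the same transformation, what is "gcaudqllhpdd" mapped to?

The pattern: swap the first and last characters, then move the first 3 characters to the end (rotate left by 3).
For "gcaudqllhpdd", step one produces "dcaudqllhpdg"; step two turns that into "udqllhpdgdca".
(Check on "mplastic": → "cplastim" → "astimcpl" ✓)

udqllhpdgdca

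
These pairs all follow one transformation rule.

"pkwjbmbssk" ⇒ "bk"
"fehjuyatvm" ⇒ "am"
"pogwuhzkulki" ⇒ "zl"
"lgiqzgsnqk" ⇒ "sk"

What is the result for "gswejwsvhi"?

Looking at the pairs, the operation is to keep one character in every 3, starting at position 1 (positions 1st, 4th, 7th, ...), then delete the first 2 characters.
On "gswejwsvhi": the first step gives "gesi", and the second then gives "si".

si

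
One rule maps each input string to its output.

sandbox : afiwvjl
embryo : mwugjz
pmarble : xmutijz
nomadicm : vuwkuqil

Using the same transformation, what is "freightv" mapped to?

ndzbmpqo

The pattern: take characters alternately from the front and the back (1st, last, 2nd, 2nd-last, ...), then shift every letter 8 places forward in the alphabet (wrapping around).
Applying both steps to "freightv": "fvrtehig", then "ndzbmpqo".
(Check on "nomadicm": → "nmocmiad" → "vuwkuqil" ✓)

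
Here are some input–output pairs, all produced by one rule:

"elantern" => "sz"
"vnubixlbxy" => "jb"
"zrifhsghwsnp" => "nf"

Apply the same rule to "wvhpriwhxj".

kj

The transformation: shift every letter 12 places backward in the alphabet (wrapping around), then keep only the first 2 characters.
Starting from "wvhpriwhxj": after the first operation, "kjvdfwkvlx"; after the second, "kj".
(Check on "elantern": → "szobhsfb" → "sz" ✓)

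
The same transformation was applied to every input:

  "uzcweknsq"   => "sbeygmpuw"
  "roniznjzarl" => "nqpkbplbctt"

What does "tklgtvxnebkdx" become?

zmnivxzpgdmfv

In each case the input is transformed by: shift every letter 2 places forward in the alphabet (wrapping around), then swap the first and last characters.
"tklgtvxnebkdx" → "vmnivxzpgdmfz" → "zmnivxzpgdmfv".
(Check on "uzcweknsq": → "wbeygmpus" → "sbeygmpuw" ✓)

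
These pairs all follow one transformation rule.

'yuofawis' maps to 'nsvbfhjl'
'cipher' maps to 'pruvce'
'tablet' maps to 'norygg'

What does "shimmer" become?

ruvzzef

Looking at the pairs, the operation is to sort the characters into alphabetical order, then shift every letter 13 places forward in the alphabet (wrapping around) — i.e. ROT13.
On "shimmer": the first step gives "ehimmrs", and the second then gives "ruvzzef".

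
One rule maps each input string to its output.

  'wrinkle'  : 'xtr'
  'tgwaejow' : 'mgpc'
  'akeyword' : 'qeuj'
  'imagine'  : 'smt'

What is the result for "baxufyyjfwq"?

The transformation: keep every other character starting from the second (positions 2nd, 4th, 6th, ...), then shift every letter 6 places forward in the alphabet (wrapping around).
"baxufyyjfwq" → "auyjw" → "gaepc".

gaepc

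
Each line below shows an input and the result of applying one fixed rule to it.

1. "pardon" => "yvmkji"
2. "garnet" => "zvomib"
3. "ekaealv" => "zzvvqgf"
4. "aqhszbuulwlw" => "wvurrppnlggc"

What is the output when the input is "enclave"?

zzxvqig

Looking at the pairs, the operation is to shift every letter 5 places backward in the alphabet (wrapping around), then sort the characters into reverse alphabetical order.
Working it through for "enclave": intermediate "zixgvqz", final "zzxvqig".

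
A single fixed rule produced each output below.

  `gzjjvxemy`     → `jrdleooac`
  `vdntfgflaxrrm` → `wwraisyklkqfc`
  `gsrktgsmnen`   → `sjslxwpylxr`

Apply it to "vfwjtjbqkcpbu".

The pattern: move the last 3 characters to the front (rotate right by 3), then shift every letter 5 places forward in the alphabet (wrapping around).
Starting from "vfwjtjbqkcpbu": after the first operation, "pbuvfwjtjbqkc"; after the second, "ugzakboyogvph".

ugzakboyogvph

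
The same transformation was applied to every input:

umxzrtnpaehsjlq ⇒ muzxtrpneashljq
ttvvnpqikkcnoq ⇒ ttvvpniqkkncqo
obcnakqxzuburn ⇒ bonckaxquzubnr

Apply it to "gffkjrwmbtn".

fgkfrjmwtbn

Rule — swap each adjacent pair of characters (1↔2, 3↔4, ...).
"gffkjrwmbtn" → "fgkfrjmwtbn".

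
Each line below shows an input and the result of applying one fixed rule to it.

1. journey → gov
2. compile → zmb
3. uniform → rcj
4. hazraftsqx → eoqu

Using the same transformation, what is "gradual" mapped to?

dai

Looking at the pairs, the operation is to shift every letter 3 places backward in the alphabet (wrapping around), then keep one character in every 3, starting at position 1 (positions 1st, 4th, 7th, ...).
For "gradual", step one produces "doxarxi"; step two turns that into "dai".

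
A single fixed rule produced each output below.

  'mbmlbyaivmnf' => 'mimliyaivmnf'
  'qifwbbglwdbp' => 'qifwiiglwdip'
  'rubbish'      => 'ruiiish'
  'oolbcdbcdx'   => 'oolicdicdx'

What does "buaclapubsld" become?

iuaclapuisld

The transformation: replace every "b" with "i".
For "buaclapubsld" the result is "iuaclapuisld".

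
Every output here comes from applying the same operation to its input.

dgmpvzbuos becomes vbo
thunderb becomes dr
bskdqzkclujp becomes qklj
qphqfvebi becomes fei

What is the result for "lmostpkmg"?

tkg

The rule is to delete the first 3 characters, then keep every other character starting from the second (positions 2nd, 4th, 6th, ...).
Applying both steps to "lmostpkmg": "stpkmg", then "tkg".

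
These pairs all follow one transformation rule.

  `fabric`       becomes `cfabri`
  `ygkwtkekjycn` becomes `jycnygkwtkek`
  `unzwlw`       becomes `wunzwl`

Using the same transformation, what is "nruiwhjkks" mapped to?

kksnruiwhj

In each case the input is transformed by: move the first 2 characters to the end (rotate left by 2), then swap the front and back halves of the string.
"nruiwhjkks" → "uiwhjkksnr" → "kksnruiwhj".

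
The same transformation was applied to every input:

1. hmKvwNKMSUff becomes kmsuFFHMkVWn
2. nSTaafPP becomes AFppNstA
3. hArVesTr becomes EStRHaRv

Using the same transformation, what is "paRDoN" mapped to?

dOnPAr

In each case the input is transformed by: flip the case of every letter, then swap the front and back halves of the string.
Starting from "paRDoN": after the first operation, "PArdOn"; after the second, "dOnPAr".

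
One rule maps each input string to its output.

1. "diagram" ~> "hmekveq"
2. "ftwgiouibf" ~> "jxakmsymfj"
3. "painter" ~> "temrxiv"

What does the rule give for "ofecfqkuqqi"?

sjigjuoyuum

The pattern: shift every letter 4 places forward in the alphabet (wrapping around).
Applying that to "ofecfqkuqqi" gives "sjigjuoyuum".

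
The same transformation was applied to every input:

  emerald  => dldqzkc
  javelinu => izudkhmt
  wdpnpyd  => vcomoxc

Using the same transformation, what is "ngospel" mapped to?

mfnrodk

Looking at the pairs, the operation is to shift every letter 1 place backward in the alphabet (wrapping around).
So "ngospel" becomes "mfnrodk".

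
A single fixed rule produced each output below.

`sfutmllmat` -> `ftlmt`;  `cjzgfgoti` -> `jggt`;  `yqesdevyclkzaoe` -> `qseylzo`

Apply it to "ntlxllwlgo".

txllo

Looking at the pairs, the operation is to keep every other character starting from the second (positions 2nd, 4th, 6th, ...).
"ntlxllwlgo" → "txllo".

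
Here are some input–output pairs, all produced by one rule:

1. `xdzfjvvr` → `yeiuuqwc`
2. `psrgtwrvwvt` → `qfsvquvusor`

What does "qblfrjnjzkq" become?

Looking at the pairs, the operation is to move the first 2 characters to the end (rotate left by 2), then shift every letter 1 place backward in the alphabet (wrapping around).
On "qblfrjnjzkq": the first step gives "lfrjnjzkqqb", and the second then gives "keqimiyjppa".

keqimiyjppa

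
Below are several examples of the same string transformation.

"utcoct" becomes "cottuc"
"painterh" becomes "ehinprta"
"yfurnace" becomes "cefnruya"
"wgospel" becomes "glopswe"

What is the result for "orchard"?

The transformation: sort the characters into alphabetical order, then move the first character to the end.
Applying both steps to "orchard": "acdhorr", then "cdhorra".

cdhorra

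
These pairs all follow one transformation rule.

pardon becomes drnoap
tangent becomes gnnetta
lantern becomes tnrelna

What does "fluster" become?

Each output is the input with this applied: move the first 2 characters to the end (rotate left by 2), then swap each adjacent pair of characters (1↔2, 3↔4, ...).
Working it through for "fluster": intermediate "usterfl", final "suetfrl".

suetfrl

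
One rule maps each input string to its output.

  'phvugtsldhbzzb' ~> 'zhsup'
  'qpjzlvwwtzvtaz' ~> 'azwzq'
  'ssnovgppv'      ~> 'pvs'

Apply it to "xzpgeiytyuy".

uygx

Looking at the pairs, the operation is to reverse the string, then keep one character in every 3, starting at position 2 (positions 2nd, 5th, 8th, ...).
For "xzpgeiytyuy", step one produces "yuytyiegpzx"; step two turns that into "uygx".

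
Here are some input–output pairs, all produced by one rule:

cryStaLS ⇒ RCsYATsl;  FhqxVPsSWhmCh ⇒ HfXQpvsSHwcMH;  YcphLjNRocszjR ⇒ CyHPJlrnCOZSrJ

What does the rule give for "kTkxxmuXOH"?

The pattern: flip the case of every letter, then swap each adjacent pair of characters (1↔2, 3↔4, ...).
"kTkxxmuXOH" → "tKXKMXxUho".

tKXKMXxUho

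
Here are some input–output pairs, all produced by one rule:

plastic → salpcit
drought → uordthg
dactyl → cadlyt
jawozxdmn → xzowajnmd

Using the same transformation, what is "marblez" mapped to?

bramzel

The pattern: move the last 3 characters to the front (rotate right by 3), then reverse the string.
Working it through for "marblez": intermediate "lezmarb", final "bramzel".
(Check on "jawozxdmn": → "dmnjawozx" → "xzowajnmd" ✓)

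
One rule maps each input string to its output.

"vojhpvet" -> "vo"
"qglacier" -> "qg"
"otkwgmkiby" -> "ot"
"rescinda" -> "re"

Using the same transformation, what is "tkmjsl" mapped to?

The pattern: keep only the first 2 characters.
Applying that to "tkmjsl" gives "tk".

tk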